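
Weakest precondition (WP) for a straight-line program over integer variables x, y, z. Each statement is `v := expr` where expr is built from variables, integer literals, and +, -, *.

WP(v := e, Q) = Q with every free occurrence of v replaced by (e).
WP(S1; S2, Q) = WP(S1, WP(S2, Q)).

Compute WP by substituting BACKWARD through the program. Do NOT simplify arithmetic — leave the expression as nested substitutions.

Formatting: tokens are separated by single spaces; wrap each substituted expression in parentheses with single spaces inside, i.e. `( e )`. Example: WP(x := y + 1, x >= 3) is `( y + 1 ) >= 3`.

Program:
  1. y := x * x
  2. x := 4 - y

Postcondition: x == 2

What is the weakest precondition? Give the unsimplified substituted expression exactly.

post: x == 2
stmt 2: x := 4 - y  -- replace 1 occurrence(s) of x with (4 - y)
  => ( 4 - y ) == 2
stmt 1: y := x * x  -- replace 1 occurrence(s) of y with (x * x)
  => ( 4 - ( x * x ) ) == 2

Answer: ( 4 - ( x * x ) ) == 2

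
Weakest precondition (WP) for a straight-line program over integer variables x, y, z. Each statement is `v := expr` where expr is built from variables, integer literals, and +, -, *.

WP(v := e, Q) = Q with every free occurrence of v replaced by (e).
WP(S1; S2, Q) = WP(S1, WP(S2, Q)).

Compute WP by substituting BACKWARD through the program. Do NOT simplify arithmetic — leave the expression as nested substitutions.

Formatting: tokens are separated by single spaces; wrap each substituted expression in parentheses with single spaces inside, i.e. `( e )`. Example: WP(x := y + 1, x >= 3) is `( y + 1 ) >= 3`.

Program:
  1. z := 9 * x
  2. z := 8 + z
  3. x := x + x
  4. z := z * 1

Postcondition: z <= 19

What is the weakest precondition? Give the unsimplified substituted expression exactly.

Answer: ( ( 8 + ( 9 * x ) ) * 1 ) <= 19

Derivation:
post: z <= 19
stmt 4: z := z * 1  -- replace 1 occurrence(s) of z with (z * 1)
  => ( z * 1 ) <= 19
stmt 3: x := x + x  -- replace 0 occurrence(s) of x with (x + x)
  => ( z * 1 ) <= 19
stmt 2: z := 8 + z  -- replace 1 occurrence(s) of z with (8 + z)
  => ( ( 8 + z ) * 1 ) <= 19
stmt 1: z := 9 * x  -- replace 1 occurrence(s) of z with (9 * x)
  => ( ( 8 + ( 9 * x ) ) * 1 ) <= 19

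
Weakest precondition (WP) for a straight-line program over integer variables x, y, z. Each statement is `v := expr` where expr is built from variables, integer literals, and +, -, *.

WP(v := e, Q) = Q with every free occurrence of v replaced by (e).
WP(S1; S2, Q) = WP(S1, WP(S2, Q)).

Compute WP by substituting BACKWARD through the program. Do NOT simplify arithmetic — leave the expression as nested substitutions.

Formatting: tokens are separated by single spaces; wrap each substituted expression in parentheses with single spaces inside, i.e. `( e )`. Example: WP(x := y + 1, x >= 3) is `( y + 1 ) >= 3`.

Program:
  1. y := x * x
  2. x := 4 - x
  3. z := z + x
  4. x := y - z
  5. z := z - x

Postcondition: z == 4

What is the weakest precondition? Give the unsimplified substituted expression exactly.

post: z == 4
stmt 5: z := z - x  -- replace 1 occurrence(s) of z with (z - x)
  => ( z - x ) == 4
stmt 4: x := y - z  -- replace 1 occurrence(s) of x with (y - z)
  => ( z - ( y - z ) ) == 4
stmt 3: z := z + x  -- replace 2 occurrence(s) of z with (z + x)
  => ( ( z + x ) - ( y - ( z + x ) ) ) == 4
stmt 2: x := 4 - x  -- replace 2 occurrence(s) of x with (4 - x)
  => ( ( z + ( 4 - x ) ) - ( y - ( z + ( 4 - x ) ) ) ) == 4
stmt 1: y := x * x  -- replace 1 occurrence(s) of y with (x * x)
  => ( ( z + ( 4 - x ) ) - ( ( x * x ) - ( z + ( 4 - x ) ) ) ) == 4

Answer: ( ( z + ( 4 - x ) ) - ( ( x * x ) - ( z + ( 4 - x ) ) ) ) == 4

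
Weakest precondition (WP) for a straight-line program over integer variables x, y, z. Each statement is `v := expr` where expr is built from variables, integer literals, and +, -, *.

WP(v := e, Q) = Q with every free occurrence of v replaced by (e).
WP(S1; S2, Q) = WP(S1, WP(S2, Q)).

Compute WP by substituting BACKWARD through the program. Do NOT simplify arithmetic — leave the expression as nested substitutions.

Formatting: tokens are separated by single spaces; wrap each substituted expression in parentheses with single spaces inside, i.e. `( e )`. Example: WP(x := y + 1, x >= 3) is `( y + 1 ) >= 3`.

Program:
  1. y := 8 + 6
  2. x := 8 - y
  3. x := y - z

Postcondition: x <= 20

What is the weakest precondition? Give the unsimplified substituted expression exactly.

post: x <= 20
stmt 3: x := y - z  -- replace 1 occurrence(s) of x with (y - z)
  => ( y - z ) <= 20
stmt 2: x := 8 - y  -- replace 0 occurrence(s) of x with (8 - y)
  => ( y - z ) <= 20
stmt 1: y := 8 + 6  -- replace 1 occurrence(s) of y with (8 + 6)
  => ( ( 8 + 6 ) - z ) <= 20

Answer: ( ( 8 + 6 ) - z ) <= 20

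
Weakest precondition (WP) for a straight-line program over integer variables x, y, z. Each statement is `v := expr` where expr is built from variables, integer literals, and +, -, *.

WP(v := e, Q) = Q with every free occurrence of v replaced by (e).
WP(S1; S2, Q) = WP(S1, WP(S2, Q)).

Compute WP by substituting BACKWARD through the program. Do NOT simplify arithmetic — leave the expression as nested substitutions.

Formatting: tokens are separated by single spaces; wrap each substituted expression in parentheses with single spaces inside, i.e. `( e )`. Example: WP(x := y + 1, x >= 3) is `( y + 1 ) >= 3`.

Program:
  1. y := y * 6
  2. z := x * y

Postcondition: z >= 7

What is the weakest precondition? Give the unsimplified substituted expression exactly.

Answer: ( x * ( y * 6 ) ) >= 7

Derivation:
post: z >= 7
stmt 2: z := x * y  -- replace 1 occurrence(s) of z with (x * y)
  => ( x * y ) >= 7
stmt 1: y := y * 6  -- replace 1 occurrence(s) of y with (y * 6)
  => ( x * ( y * 6 ) ) >= 7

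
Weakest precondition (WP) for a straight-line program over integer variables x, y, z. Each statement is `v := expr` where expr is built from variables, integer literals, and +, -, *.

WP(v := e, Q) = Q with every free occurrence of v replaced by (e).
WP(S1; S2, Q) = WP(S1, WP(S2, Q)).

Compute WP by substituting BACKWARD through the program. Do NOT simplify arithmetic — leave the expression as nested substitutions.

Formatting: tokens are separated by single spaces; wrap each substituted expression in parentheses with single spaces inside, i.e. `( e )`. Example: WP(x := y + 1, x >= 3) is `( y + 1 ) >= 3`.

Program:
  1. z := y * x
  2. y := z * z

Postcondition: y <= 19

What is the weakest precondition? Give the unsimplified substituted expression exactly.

Answer: ( ( y * x ) * ( y * x ) ) <= 19

Derivation:
post: y <= 19
stmt 2: y := z * z  -- replace 1 occurrence(s) of y with (z * z)
  => ( z * z ) <= 19
stmt 1: z := y * x  -- replace 2 occurrence(s) of z with (y * x)
  => ( ( y * x ) * ( y * x ) ) <= 19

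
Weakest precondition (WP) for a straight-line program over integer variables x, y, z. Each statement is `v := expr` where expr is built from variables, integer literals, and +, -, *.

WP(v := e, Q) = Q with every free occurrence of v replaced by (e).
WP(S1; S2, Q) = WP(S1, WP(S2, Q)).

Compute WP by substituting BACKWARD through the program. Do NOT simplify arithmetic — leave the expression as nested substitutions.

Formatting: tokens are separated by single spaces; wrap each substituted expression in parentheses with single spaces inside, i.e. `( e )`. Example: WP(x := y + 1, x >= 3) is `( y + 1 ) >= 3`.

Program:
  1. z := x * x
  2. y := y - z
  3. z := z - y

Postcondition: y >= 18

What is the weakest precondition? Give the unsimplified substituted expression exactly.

Answer: ( y - ( x * x ) ) >= 18

Derivation:
post: y >= 18
stmt 3: z := z - y  -- replace 0 occurrence(s) of z with (z - y)
  => y >= 18
stmt 2: y := y - z  -- replace 1 occurrence(s) of y with (y - z)
  => ( y - z ) >= 18
stmt 1: z := x * x  -- replace 1 occurrence(s) of z with (x * x)
  => ( y - ( x * x ) ) >= 18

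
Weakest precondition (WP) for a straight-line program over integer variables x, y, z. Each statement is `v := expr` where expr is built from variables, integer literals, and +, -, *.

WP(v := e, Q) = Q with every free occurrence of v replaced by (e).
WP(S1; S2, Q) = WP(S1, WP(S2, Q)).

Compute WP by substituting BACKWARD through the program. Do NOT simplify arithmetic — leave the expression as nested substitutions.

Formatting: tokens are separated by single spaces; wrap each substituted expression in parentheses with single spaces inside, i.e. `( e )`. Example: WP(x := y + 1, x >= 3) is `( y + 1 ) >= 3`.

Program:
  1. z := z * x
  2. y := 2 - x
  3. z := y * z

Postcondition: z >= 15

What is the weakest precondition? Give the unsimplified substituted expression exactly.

post: z >= 15
stmt 3: z := y * z  -- replace 1 occurrence(s) of z with (y * z)
  => ( y * z ) >= 15
stmt 2: y := 2 - x  -- replace 1 occurrence(s) of y with (2 - x)
  => ( ( 2 - x ) * z ) >= 15
stmt 1: z := z * x  -- replace 1 occurrence(s) of z with (z * x)
  => ( ( 2 - x ) * ( z * x ) ) >= 15

Answer: ( ( 2 - x ) * ( z * x ) ) >= 15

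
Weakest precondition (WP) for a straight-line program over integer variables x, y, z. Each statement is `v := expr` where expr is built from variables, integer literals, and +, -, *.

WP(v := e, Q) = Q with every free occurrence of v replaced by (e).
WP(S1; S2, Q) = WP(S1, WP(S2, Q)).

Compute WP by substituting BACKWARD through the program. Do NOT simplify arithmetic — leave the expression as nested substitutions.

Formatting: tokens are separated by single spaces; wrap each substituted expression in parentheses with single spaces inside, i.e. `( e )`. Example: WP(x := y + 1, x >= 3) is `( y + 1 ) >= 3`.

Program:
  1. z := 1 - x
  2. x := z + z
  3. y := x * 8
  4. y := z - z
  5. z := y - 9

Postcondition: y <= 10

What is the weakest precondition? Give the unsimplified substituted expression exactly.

post: y <= 10
stmt 5: z := y - 9  -- replace 0 occurrence(s) of z with (y - 9)
  => y <= 10
stmt 4: y := z - z  -- replace 1 occurrence(s) of y with (z - z)
  => ( z - z ) <= 10
stmt 3: y := x * 8  -- replace 0 occurrence(s) of y with (x * 8)
  => ( z - z ) <= 10
stmt 2: x := z + z  -- replace 0 occurrence(s) of x with (z + z)
  => ( z - z ) <= 10
stmt 1: z := 1 - x  -- replace 2 occurrence(s) of z with (1 - x)
  => ( ( 1 - x ) - ( 1 - x ) ) <= 10

Answer: ( ( 1 - x ) - ( 1 - x ) ) <= 10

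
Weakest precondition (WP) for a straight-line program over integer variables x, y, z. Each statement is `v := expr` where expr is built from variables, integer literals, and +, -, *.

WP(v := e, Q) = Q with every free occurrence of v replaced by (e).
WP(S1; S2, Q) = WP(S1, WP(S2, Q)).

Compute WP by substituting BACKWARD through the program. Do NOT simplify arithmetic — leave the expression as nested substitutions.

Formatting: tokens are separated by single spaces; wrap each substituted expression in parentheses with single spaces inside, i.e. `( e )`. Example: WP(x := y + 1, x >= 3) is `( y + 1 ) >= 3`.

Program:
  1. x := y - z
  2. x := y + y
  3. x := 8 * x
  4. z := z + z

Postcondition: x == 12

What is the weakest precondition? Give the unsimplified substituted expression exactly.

Answer: ( 8 * ( y + y ) ) == 12

Derivation:
post: x == 12
stmt 4: z := z + z  -- replace 0 occurrence(s) of z with (z + z)
  => x == 12
stmt 3: x := 8 * x  -- replace 1 occurrence(s) of x with (8 * x)
  => ( 8 * x ) == 12
stmt 2: x := y + y  -- replace 1 occurrence(s) of x with (y + y)
  => ( 8 * ( y + y ) ) == 12
stmt 1: x := y - z  -- replace 0 occurrence(s) of x with (y - z)
  => ( 8 * ( y + y ) ) == 12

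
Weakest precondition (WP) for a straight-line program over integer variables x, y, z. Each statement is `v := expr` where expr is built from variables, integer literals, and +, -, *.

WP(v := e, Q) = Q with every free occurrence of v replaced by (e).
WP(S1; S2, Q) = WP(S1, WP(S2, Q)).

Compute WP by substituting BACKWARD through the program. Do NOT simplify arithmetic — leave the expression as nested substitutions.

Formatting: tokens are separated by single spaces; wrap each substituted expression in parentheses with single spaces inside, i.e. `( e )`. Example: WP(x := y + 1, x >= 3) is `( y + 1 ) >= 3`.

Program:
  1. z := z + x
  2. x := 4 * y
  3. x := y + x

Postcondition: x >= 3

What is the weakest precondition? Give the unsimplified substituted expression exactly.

post: x >= 3
stmt 3: x := y + x  -- replace 1 occurrence(s) of x with (y + x)
  => ( y + x ) >= 3
stmt 2: x := 4 * y  -- replace 1 occurrence(s) of x with (4 * y)
  => ( y + ( 4 * y ) ) >= 3
stmt 1: z := z + x  -- replace 0 occurrence(s) of z with (z + x)
  => ( y + ( 4 * y ) ) >= 3

Answer: ( y + ( 4 * y ) ) >= 3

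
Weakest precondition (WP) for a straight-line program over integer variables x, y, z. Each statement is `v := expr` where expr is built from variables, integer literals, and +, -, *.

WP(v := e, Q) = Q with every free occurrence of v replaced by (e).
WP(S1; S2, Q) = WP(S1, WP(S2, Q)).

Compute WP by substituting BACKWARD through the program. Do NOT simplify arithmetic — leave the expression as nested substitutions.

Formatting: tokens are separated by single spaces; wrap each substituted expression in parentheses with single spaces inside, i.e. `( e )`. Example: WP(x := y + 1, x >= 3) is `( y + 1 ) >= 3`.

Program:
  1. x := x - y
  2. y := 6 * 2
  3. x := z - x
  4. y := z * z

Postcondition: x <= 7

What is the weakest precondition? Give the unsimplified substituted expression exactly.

post: x <= 7
stmt 4: y := z * z  -- replace 0 occurrence(s) of y with (z * z)
  => x <= 7
stmt 3: x := z - x  -- replace 1 occurrence(s) of x with (z - x)
  => ( z - x ) <= 7
stmt 2: y := 6 * 2  -- replace 0 occurrence(s) of y with (6 * 2)
  => ( z - x ) <= 7
stmt 1: x := x - y  -- replace 1 occurrence(s) of x with (x - y)
  => ( z - ( x - y ) ) <= 7

Answer: ( z - ( x - y ) ) <= 7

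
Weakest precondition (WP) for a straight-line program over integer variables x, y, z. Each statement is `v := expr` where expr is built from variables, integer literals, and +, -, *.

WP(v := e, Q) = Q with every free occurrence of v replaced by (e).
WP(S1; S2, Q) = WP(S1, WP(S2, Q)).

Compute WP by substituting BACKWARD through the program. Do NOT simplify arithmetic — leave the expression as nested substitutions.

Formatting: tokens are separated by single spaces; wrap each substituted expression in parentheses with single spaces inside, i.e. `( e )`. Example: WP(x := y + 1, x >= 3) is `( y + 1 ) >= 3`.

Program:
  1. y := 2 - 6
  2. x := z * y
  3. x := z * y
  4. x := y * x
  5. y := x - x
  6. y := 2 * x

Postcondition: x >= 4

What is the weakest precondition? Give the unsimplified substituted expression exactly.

post: x >= 4
stmt 6: y := 2 * x  -- replace 0 occurrence(s) of y with (2 * x)
  => x >= 4
stmt 5: y := x - x  -- replace 0 occurrence(s) of y with (x - x)
  => x >= 4
stmt 4: x := y * x  -- replace 1 occurrence(s) of x with (y * x)
  => ( y * x ) >= 4
stmt 3: x := z * y  -- replace 1 occurrence(s) of x with (z * y)
  => ( y * ( z * y ) ) >= 4
stmt 2: x := z * y  -- replace 0 occurrence(s) of x with (z * y)
  => ( y * ( z * y ) ) >= 4
stmt 1: y := 2 - 6  -- replace 2 occurrence(s) of y with (2 - 6)
  => ( ( 2 - 6 ) * ( z * ( 2 - 6 ) ) ) >= 4

Answer: ( ( 2 - 6 ) * ( z * ( 2 - 6 ) ) ) >= 4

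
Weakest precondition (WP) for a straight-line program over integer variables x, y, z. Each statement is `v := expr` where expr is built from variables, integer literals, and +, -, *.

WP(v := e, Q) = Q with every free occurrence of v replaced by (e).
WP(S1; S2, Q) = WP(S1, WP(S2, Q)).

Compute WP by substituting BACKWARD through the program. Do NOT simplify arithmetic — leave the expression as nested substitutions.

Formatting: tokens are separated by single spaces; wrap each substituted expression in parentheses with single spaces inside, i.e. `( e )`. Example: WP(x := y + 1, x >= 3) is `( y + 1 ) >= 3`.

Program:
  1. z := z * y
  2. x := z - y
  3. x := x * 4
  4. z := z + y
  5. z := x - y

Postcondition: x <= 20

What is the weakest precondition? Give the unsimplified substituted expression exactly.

post: x <= 20
stmt 5: z := x - y  -- replace 0 occurrence(s) of z with (x - y)
  => x <= 20
stmt 4: z := z + y  -- replace 0 occurrence(s) of z with (z + y)
  => x <= 20
stmt 3: x := x * 4  -- replace 1 occurrence(s) of x with (x * 4)
  => ( x * 4 ) <= 20
stmt 2: x := z - y  -- replace 1 occurrence(s) of x with (z - y)
  => ( ( z - y ) * 4 ) <= 20
stmt 1: z := z * y  -- replace 1 occurrence(s) of z with (z * y)
  => ( ( ( z * y ) - y ) * 4 ) <= 20

Answer: ( ( ( z * y ) - y ) * 4 ) <= 20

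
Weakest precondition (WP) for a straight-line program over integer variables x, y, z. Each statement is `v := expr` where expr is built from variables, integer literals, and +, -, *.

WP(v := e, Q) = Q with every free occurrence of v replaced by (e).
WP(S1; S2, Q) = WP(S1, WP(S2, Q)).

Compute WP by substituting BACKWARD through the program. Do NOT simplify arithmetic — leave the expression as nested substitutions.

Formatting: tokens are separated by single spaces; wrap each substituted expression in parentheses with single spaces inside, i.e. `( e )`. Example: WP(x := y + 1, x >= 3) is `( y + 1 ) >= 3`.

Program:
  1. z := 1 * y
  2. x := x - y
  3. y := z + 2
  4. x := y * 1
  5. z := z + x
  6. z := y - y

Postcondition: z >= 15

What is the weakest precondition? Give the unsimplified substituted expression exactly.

post: z >= 15
stmt 6: z := y - y  -- replace 1 occurrence(s) of z with (y - y)
  => ( y - y ) >= 15
stmt 5: z := z + x  -- replace 0 occurrence(s) of z with (z + x)
  => ( y - y ) >= 15
stmt 4: x := y * 1  -- replace 0 occurrence(s) of x with (y * 1)
  => ( y - y ) >= 15
stmt 3: y := z + 2  -- replace 2 occurrence(s) of y with (z + 2)
  => ( ( z + 2 ) - ( z + 2 ) ) >= 15
stmt 2: x := x - y  -- replace 0 occurrence(s) of x with (x - y)
  => ( ( z + 2 ) - ( z + 2 ) ) >= 15
stmt 1: z := 1 * y  -- replace 2 occurrence(s) of z with (1 * y)
  => ( ( ( 1 * y ) + 2 ) - ( ( 1 * y ) + 2 ) ) >= 15

Answer: ( ( ( 1 * y ) + 2 ) - ( ( 1 * y ) + 2 ) ) >= 15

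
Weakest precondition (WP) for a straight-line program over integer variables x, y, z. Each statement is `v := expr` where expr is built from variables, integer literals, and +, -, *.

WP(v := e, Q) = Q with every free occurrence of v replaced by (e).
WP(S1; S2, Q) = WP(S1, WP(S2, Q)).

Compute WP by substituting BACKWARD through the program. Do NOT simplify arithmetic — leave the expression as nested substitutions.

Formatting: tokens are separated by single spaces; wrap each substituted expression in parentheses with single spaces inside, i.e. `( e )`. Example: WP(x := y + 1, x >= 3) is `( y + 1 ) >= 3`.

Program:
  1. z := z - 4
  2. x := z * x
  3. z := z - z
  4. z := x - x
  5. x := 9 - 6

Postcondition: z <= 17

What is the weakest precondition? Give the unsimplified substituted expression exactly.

post: z <= 17
stmt 5: x := 9 - 6  -- replace 0 occurrence(s) of x with (9 - 6)
  => z <= 17
stmt 4: z := x - x  -- replace 1 occurrence(s) of z with (x - x)
  => ( x - x ) <= 17
stmt 3: z := z - z  -- replace 0 occurrence(s) of z with (z - z)
  => ( x - x ) <= 17
stmt 2: x := z * x  -- replace 2 occurrence(s) of x with (z * x)
  => ( ( z * x ) - ( z * x ) ) <= 17
stmt 1: z := z - 4  -- replace 2 occurrence(s) of z with (z - 4)
  => ( ( ( z - 4 ) * x ) - ( ( z - 4 ) * x ) ) <= 17

Answer: ( ( ( z - 4 ) * x ) - ( ( z - 4 ) * x ) ) <= 17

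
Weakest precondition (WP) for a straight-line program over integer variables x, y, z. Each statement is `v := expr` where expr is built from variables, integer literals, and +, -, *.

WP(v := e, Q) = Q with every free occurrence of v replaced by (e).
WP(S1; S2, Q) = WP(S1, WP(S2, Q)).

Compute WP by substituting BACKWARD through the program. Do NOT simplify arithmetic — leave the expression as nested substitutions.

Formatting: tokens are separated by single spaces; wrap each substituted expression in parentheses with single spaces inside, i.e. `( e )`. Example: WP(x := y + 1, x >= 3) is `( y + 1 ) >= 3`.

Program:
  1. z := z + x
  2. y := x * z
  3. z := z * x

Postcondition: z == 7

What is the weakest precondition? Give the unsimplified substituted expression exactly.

post: z == 7
stmt 3: z := z * x  -- replace 1 occurrence(s) of z with (z * x)
  => ( z * x ) == 7
stmt 2: y := x * z  -- replace 0 occurrence(s) of y with (x * z)
  => ( z * x ) == 7
stmt 1: z := z + x  -- replace 1 occurrence(s) of z with (z + x)
  => ( ( z + x ) * x ) == 7

Answer: ( ( z + x ) * x ) == 7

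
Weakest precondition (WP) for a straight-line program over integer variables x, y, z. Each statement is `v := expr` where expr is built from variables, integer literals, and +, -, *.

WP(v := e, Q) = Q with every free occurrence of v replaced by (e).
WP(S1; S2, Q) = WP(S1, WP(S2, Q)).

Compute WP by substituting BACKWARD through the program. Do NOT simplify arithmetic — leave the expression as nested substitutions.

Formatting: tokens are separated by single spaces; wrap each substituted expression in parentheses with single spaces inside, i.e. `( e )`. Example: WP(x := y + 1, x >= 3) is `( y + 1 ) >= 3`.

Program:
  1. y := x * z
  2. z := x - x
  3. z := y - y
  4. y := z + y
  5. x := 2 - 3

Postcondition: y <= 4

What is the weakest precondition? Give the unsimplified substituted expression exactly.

post: y <= 4
stmt 5: x := 2 - 3  -- replace 0 occurrence(s) of x with (2 - 3)
  => y <= 4
stmt 4: y := z + y  -- replace 1 occurrence(s) of y with (z + y)
  => ( z + y ) <= 4
stmt 3: z := y - y  -- replace 1 occurrence(s) of z with (y - y)
  => ( ( y - y ) + y ) <= 4
stmt 2: z := x - x  -- replace 0 occurrence(s) of z with (x - x)
  => ( ( y - y ) + y ) <= 4
stmt 1: y := x * z  -- replace 3 occurrence(s) of y with (x * z)
  => ( ( ( x * z ) - ( x * z ) ) + ( x * z ) ) <= 4

Answer: ( ( ( x * z ) - ( x * z ) ) + ( x * z ) ) <= 4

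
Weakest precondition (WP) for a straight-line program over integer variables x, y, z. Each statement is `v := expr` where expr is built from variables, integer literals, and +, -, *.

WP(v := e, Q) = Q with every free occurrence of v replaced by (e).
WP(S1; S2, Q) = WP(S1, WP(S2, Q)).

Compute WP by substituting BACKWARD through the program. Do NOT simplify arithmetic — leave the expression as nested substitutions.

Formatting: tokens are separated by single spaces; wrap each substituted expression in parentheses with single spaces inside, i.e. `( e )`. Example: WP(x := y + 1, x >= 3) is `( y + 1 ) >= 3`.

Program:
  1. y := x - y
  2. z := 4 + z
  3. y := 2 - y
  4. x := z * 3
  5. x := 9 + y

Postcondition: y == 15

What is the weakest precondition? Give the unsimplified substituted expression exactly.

post: y == 15
stmt 5: x := 9 + y  -- replace 0 occurrence(s) of x with (9 + y)
  => y == 15
stmt 4: x := z * 3  -- replace 0 occurrence(s) of x with (z * 3)
  => y == 15
stmt 3: y := 2 - y  -- replace 1 occurrence(s) of y with (2 - y)
  => ( 2 - y ) == 15
stmt 2: z := 4 + z  -- replace 0 occurrence(s) of z with (4 + z)
  => ( 2 - y ) == 15
stmt 1: y := x - y  -- replace 1 occurrence(s) of y with (x - y)
  => ( 2 - ( x - y ) ) == 15

Answer: ( 2 - ( x - y ) ) == 15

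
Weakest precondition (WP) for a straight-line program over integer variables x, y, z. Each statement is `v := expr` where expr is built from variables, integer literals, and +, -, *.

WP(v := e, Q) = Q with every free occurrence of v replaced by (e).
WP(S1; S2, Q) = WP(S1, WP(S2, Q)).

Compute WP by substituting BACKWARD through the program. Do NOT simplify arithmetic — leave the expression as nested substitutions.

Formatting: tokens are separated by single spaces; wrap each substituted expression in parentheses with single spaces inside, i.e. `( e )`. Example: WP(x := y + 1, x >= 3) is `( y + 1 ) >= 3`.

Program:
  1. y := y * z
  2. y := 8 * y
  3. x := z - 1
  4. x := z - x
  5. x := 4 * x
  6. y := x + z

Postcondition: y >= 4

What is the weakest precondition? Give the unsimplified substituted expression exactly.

Answer: ( ( 4 * ( z - ( z - 1 ) ) ) + z ) >= 4

Derivation:
post: y >= 4
stmt 6: y := x + z  -- replace 1 occurrence(s) of y with (x + z)
  => ( x + z ) >= 4
stmt 5: x := 4 * x  -- replace 1 occurrence(s) of x with (4 * x)
  => ( ( 4 * x ) + z ) >= 4
stmt 4: x := z - x  -- replace 1 occurrence(s) of x with (z - x)
  => ( ( 4 * ( z - x ) ) + z ) >= 4
stmt 3: x := z - 1  -- replace 1 occurrence(s) of x with (z - 1)
  => ( ( 4 * ( z - ( z - 1 ) ) ) + z ) >= 4
stmt 2: y := 8 * y  -- replace 0 occurrence(s) of y with (8 * y)
  => ( ( 4 * ( z - ( z - 1 ) ) ) + z ) >= 4
stmt 1: y := y * z  -- replace 0 occurrence(s) of y with (y * z)
  => ( ( 4 * ( z - ( z - 1 ) ) ) + z ) >= 4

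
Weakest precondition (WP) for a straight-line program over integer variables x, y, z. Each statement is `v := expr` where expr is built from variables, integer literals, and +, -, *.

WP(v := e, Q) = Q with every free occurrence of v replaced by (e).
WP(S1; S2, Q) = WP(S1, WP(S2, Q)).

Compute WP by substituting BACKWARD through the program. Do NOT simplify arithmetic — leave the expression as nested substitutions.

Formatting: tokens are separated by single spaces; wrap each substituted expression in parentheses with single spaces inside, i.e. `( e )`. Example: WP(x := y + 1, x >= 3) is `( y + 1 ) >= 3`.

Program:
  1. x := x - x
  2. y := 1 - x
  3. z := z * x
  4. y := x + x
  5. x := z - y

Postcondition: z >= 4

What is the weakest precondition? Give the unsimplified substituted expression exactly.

Answer: ( z * ( x - x ) ) >= 4

Derivation:
post: z >= 4
stmt 5: x := z - y  -- replace 0 occurrence(s) of x with (z - y)
  => z >= 4
stmt 4: y := x + x  -- replace 0 occurrence(s) of y with (x + x)
  => z >= 4
stmt 3: z := z * x  -- replace 1 occurrence(s) of z with (z * x)
  => ( z * x ) >= 4
stmt 2: y := 1 - x  -- replace 0 occurrence(s) of y with (1 - x)
  => ( z * x ) >= 4
stmt 1: x := x - x  -- replace 1 occurrence(s) of x with (x - x)
  => ( z * ( x - x ) ) >= 4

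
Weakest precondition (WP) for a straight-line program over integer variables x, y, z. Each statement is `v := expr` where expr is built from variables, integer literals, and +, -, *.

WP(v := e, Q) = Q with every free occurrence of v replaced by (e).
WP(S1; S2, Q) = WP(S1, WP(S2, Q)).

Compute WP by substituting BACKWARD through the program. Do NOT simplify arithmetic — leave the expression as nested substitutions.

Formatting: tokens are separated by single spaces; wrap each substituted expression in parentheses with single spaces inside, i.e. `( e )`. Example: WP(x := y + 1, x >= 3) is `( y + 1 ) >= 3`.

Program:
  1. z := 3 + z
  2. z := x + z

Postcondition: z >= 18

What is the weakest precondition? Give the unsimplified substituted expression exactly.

post: z >= 18
stmt 2: z := x + z  -- replace 1 occurrence(s) of z with (x + z)
  => ( x + z ) >= 18
stmt 1: z := 3 + z  -- replace 1 occurrence(s) of z with (3 + z)
  => ( x + ( 3 + z ) ) >= 18

Answer: ( x + ( 3 + z ) ) >= 18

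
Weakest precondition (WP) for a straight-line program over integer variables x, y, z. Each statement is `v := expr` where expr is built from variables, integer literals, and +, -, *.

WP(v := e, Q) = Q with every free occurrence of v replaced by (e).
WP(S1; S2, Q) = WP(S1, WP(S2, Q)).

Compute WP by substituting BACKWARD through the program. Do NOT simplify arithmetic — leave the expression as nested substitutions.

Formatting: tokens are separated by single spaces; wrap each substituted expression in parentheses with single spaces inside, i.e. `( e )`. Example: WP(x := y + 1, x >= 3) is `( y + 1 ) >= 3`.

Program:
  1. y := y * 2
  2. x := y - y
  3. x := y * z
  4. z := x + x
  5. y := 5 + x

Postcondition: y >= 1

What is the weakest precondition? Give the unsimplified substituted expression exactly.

post: y >= 1
stmt 5: y := 5 + x  -- replace 1 occurrence(s) of y with (5 + x)
  => ( 5 + x ) >= 1
stmt 4: z := x + x  -- replace 0 occurrence(s) of z with (x + x)
  => ( 5 + x ) >= 1
stmt 3: x := y * z  -- replace 1 occurrence(s) of x with (y * z)
  => ( 5 + ( y * z ) ) >= 1
stmt 2: x := y - y  -- replace 0 occurrence(s) of x with (y - y)
  => ( 5 + ( y * z ) ) >= 1
stmt 1: y := y * 2  -- replace 1 occurrence(s) of y with (y * 2)
  => ( 5 + ( ( y * 2 ) * z ) ) >= 1

Answer: ( 5 + ( ( y * 2 ) * z ) ) >= 1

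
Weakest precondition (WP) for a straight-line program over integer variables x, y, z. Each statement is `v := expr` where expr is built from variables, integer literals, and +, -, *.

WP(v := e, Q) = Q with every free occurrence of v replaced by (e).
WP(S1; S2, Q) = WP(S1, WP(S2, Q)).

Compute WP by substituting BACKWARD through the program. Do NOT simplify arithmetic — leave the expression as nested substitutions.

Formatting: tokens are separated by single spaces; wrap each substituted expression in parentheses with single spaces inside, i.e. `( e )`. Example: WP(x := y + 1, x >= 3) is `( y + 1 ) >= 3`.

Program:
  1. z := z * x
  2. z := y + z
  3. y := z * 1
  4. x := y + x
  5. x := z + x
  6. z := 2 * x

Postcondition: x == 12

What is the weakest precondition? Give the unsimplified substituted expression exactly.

post: x == 12
stmt 6: z := 2 * x  -- replace 0 occurrence(s) of z with (2 * x)
  => x == 12
stmt 5: x := z + x  -- replace 1 occurrence(s) of x with (z + x)
  => ( z + x ) == 12
stmt 4: x := y + x  -- replace 1 occurrence(s) of x with (y + x)
  => ( z + ( y + x ) ) == 12
stmt 3: y := z * 1  -- replace 1 occurrence(s) of y with (z * 1)
  => ( z + ( ( z * 1 ) + x ) ) == 12
stmt 2: z := y + z  -- replace 2 occurrence(s) of z with (y + z)
  => ( ( y + z ) + ( ( ( y + z ) * 1 ) + x ) ) == 12
stmt 1: z := z * x  -- replace 2 occurrence(s) of z with (z * x)
  => ( ( y + ( z * x ) ) + ( ( ( y + ( z * x ) ) * 1 ) + x ) ) == 12

Answer: ( ( y + ( z * x ) ) + ( ( ( y + ( z * x ) ) * 1 ) + x ) ) == 12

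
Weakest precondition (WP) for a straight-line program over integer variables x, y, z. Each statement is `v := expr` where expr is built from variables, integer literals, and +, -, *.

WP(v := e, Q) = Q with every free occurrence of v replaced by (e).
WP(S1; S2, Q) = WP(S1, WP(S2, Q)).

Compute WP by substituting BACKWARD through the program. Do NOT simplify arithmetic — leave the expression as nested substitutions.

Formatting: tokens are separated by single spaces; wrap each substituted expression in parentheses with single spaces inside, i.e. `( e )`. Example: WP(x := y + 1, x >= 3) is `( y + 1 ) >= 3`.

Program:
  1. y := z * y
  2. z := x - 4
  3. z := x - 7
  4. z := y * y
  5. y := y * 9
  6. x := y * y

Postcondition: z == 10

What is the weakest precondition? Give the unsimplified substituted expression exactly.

post: z == 10
stmt 6: x := y * y  -- replace 0 occurrence(s) of x with (y * y)
  => z == 10
stmt 5: y := y * 9  -- replace 0 occurrence(s) of y with (y * 9)
  => z == 10
stmt 4: z := y * y  -- replace 1 occurrence(s) of z with (y * y)
  => ( y * y ) == 10
stmt 3: z := x - 7  -- replace 0 occurrence(s) of z with (x - 7)
  => ( y * y ) == 10
stmt 2: z := x - 4  -- replace 0 occurrence(s) of z with (x - 4)
  => ( y * y ) == 10
stmt 1: y := z * y  -- replace 2 occurrence(s) of y with (z * y)
  => ( ( z * y ) * ( z * y ) ) == 10

Answer: ( ( z * y ) * ( z * y ) ) == 10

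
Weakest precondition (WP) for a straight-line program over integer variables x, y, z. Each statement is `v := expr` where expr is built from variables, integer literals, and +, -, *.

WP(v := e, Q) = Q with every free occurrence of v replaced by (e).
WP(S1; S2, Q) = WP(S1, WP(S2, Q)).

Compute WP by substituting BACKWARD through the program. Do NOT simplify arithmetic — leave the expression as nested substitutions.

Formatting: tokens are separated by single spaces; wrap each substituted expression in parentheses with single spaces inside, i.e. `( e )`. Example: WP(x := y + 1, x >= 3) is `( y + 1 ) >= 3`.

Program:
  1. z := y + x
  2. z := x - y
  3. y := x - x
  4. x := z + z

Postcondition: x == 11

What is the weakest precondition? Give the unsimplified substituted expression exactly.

Answer: ( ( x - y ) + ( x - y ) ) == 11

Derivation:
post: x == 11
stmt 4: x := z + z  -- replace 1 occurrence(s) of x with (z + z)
  => ( z + z ) == 11
stmt 3: y := x - x  -- replace 0 occurrence(s) of y with (x - x)
  => ( z + z ) == 11
stmt 2: z := x - y  -- replace 2 occurrence(s) of z with (x - y)
  => ( ( x - y ) + ( x - y ) ) == 11
stmt 1: z := y + x  -- replace 0 occurrence(s) of z with (y + x)
  => ( ( x - y ) + ( x - y ) ) == 11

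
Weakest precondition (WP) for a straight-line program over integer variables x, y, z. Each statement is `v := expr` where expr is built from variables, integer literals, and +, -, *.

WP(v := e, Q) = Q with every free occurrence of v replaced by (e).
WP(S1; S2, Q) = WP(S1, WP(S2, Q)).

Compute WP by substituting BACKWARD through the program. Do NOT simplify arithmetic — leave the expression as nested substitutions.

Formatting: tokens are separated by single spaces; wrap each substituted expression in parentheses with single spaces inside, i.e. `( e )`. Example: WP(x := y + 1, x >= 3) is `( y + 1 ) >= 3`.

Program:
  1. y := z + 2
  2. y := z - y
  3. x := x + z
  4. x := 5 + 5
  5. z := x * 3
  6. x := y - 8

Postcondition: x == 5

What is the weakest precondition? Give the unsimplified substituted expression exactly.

Answer: ( ( z - ( z + 2 ) ) - 8 ) == 5

Derivation:
post: x == 5
stmt 6: x := y - 8  -- replace 1 occurrence(s) of x with (y - 8)
  => ( y - 8 ) == 5
stmt 5: z := x * 3  -- replace 0 occurrence(s) of z with (x * 3)
  => ( y - 8 ) == 5
stmt 4: x := 5 + 5  -- replace 0 occurrence(s) of x with (5 + 5)
  => ( y - 8 ) == 5
stmt 3: x := x + z  -- replace 0 occurrence(s) of x with (x + z)
  => ( y - 8 ) == 5
stmt 2: y := z - y  -- replace 1 occurrence(s) of y with (z - y)
  => ( ( z - y ) - 8 ) == 5
stmt 1: y := z + 2  -- replace 1 occurrence(s) of y with (z + 2)
  => ( ( z - ( z + 2 ) ) - 8 ) == 5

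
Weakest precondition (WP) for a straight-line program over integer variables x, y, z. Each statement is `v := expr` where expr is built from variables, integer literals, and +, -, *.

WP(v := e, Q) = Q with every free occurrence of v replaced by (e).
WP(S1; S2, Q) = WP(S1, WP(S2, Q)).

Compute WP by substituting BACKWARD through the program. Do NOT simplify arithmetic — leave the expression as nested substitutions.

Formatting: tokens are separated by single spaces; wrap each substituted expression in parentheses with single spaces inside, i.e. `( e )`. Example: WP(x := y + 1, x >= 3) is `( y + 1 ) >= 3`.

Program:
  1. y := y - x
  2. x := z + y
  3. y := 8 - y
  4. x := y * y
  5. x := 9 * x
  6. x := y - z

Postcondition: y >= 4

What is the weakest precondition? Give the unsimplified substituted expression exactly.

Answer: ( 8 - ( y - x ) ) >= 4

Derivation:
post: y >= 4
stmt 6: x := y - z  -- replace 0 occurrence(s) of x with (y - z)
  => y >= 4
stmt 5: x := 9 * x  -- replace 0 occurrence(s) of x with (9 * x)
  => y >= 4
stmt 4: x := y * y  -- replace 0 occurrence(s) of x with (y * y)
  => y >= 4
stmt 3: y := 8 - y  -- replace 1 occurrence(s) of y with (8 - y)
  => ( 8 - y ) >= 4
stmt 2: x := z + y  -- replace 0 occurrence(s) of x with (z + y)
  => ( 8 - y ) >= 4
stmt 1: y := y - x  -- replace 1 occurrence(s) of y with (y - x)
  => ( 8 - ( y - x ) ) >= 4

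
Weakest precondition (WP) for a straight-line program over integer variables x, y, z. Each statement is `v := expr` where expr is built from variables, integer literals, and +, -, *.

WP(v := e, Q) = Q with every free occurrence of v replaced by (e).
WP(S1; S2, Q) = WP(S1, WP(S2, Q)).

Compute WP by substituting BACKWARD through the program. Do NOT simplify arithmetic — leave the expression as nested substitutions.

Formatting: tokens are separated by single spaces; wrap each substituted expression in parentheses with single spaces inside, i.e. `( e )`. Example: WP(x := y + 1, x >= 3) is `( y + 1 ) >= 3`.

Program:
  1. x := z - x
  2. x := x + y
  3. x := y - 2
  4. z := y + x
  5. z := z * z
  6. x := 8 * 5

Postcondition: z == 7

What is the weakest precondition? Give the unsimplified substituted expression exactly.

post: z == 7
stmt 6: x := 8 * 5  -- replace 0 occurrence(s) of x with (8 * 5)
  => z == 7
stmt 5: z := z * z  -- replace 1 occurrence(s) of z with (z * z)
  => ( z * z ) == 7
stmt 4: z := y + x  -- replace 2 occurrence(s) of z with (y + x)
  => ( ( y + x ) * ( y + x ) ) == 7
stmt 3: x := y - 2  -- replace 2 occurrence(s) of x with (y - 2)
  => ( ( y + ( y - 2 ) ) * ( y + ( y - 2 ) ) ) == 7
stmt 2: x := x + y  -- replace 0 occurrence(s) of x with (x + y)
  => ( ( y + ( y - 2 ) ) * ( y + ( y - 2 ) ) ) == 7
stmt 1: x := z - x  -- replace 0 occurrence(s) of x with (z - x)
  => ( ( y + ( y - 2 ) ) * ( y + ( y - 2 ) ) ) == 7

Answer: ( ( y + ( y - 2 ) ) * ( y + ( y - 2 ) ) ) == 7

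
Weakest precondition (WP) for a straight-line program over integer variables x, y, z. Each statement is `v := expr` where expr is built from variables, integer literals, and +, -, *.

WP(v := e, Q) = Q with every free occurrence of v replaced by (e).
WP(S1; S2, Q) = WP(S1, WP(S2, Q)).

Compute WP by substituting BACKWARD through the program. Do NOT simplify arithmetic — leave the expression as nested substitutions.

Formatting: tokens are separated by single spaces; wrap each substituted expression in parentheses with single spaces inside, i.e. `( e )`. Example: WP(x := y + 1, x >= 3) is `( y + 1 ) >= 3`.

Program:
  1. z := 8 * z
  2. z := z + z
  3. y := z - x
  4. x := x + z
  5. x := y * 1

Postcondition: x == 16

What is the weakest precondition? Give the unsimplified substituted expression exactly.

post: x == 16
stmt 5: x := y * 1  -- replace 1 occurrence(s) of x with (y * 1)
  => ( y * 1 ) == 16
stmt 4: x := x + z  -- replace 0 occurrence(s) of x with (x + z)
  => ( y * 1 ) == 16
stmt 3: y := z - x  -- replace 1 occurrence(s) of y with (z - x)
  => ( ( z - x ) * 1 ) == 16
stmt 2: z := z + z  -- replace 1 occurrence(s) of z with (z + z)
  => ( ( ( z + z ) - x ) * 1 ) == 16
stmt 1: z := 8 * z  -- replace 2 occurrence(s) of z with (8 * z)
  => ( ( ( ( 8 * z ) + ( 8 * z ) ) - x ) * 1 ) == 16

Answer: ( ( ( ( 8 * z ) + ( 8 * z ) ) - x ) * 1 ) == 16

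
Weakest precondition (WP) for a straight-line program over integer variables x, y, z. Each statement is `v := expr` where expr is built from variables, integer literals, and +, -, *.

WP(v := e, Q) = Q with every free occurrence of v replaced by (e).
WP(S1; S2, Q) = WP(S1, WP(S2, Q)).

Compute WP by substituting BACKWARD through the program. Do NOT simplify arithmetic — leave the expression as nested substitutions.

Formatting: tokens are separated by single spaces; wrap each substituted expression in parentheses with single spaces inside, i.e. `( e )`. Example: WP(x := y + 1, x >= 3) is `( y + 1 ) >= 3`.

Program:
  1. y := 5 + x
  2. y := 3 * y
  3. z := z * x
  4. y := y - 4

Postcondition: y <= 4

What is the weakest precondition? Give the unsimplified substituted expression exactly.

post: y <= 4
stmt 4: y := y - 4  -- replace 1 occurrence(s) of y with (y - 4)
  => ( y - 4 ) <= 4
stmt 3: z := z * x  -- replace 0 occurrence(s) of z with (z * x)
  => ( y - 4 ) <= 4
stmt 2: y := 3 * y  -- replace 1 occurrence(s) of y with (3 * y)
  => ( ( 3 * y ) - 4 ) <= 4
stmt 1: y := 5 + x  -- replace 1 occurrence(s) of y with (5 + x)
  => ( ( 3 * ( 5 + x ) ) - 4 ) <= 4

Answer: ( ( 3 * ( 5 + x ) ) - 4 ) <= 4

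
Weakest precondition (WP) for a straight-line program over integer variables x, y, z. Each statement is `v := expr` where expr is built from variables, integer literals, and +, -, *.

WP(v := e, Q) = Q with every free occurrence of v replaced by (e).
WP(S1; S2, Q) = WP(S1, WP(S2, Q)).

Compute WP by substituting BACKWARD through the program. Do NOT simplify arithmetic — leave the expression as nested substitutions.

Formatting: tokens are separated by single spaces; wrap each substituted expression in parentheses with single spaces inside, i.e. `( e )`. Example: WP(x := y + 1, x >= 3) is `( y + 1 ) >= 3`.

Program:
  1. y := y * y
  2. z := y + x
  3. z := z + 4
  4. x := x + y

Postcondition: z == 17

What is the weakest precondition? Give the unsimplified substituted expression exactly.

Answer: ( ( ( y * y ) + x ) + 4 ) == 17

Derivation:
post: z == 17
stmt 4: x := x + y  -- replace 0 occurrence(s) of x with (x + y)
  => z == 17
stmt 3: z := z + 4  -- replace 1 occurrence(s) of z with (z + 4)
  => ( z + 4 ) == 17
stmt 2: z := y + x  -- replace 1 occurrence(s) of z with (y + x)
  => ( ( y + x ) + 4 ) == 17
stmt 1: y := y * y  -- replace 1 occurrence(s) of y with (y * y)
  => ( ( ( y * y ) + x ) + 4 ) == 17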